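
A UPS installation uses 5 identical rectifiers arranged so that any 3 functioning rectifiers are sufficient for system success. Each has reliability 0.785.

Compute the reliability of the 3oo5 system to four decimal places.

0.9299

R = Σ_{i=3}^{5} C(5,i) p^i (1−p)^{5−i} with p = 0.785
C(5,3)·0.785^3·0.215^2 = 0.223607
C(5,4)·0.785^4·0.215^1 = 0.408213
C(5,5)·0.785^5·0.215^0 = 0.298091
Sum = 0.9299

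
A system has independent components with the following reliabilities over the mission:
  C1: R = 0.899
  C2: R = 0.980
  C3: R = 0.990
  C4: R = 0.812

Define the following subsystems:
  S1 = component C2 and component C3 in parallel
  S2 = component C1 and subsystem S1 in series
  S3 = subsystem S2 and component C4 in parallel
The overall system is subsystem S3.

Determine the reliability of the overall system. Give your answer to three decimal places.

Parallel (C2 and C3): 1 − (1 − 0.98000)(1 − 0.99000) = 0.99980
Series (C1 and [0.99980]): 0.89900 × 0.99980 = 0.89882
Parallel ([0.89882] and C4): 1 − (1 − 0.89882)(1 − 0.81200) = 0.981

0.981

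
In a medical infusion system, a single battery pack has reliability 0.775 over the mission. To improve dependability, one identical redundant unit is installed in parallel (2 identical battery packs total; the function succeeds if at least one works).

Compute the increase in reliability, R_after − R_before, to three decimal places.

R_before = 0.775
R_after = 1 − (1 − 0.775)^2 = 0.949
ΔR = 0.949 − 0.775 = 0.174

0.174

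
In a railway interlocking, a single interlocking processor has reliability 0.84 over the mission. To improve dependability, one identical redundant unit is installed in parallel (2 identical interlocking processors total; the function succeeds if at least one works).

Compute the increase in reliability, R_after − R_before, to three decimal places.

R_before = 0.84
R_after = 1 − (1 − 0.84)^2 = 0.974
ΔR = 0.974 − 0.84 = 0.134

0.134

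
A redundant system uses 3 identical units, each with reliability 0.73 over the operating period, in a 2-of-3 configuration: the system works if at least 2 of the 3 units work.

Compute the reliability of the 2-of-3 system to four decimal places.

0.8207

R = Σ_{i=2}^{3} C(3,i) p^i (1−p)^{3−i} with p = 0.73
C(3,2)·0.73^2·0.27^1 = 0.431649
C(3,3)·0.73^3·0.27^0 = 0.389017
Sum = 0.8207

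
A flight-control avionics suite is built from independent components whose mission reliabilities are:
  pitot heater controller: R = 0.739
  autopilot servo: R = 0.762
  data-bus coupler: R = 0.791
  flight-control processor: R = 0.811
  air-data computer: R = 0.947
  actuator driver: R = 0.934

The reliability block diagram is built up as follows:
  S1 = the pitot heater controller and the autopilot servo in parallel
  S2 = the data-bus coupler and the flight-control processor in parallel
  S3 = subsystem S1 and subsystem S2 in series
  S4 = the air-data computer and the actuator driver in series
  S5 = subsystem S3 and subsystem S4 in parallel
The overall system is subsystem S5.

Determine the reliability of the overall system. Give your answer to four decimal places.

Parallel (pitot heater controller and autopilot servo): 1 − (1 − 0.739000)(1 − 0.762000) = 0.937882
Parallel (data-bus coupler and flight-control processor): 1 − (1 − 0.791000)(1 − 0.811000) = 0.960499
Series ([0.937882] and [0.960499]): 0.937882 × 0.960499 = 0.900835
Series (air-data computer and actuator driver): 0.947000 × 0.934000 = 0.884498
Parallel ([0.900835] and [0.884498]): 1 − (1 − 0.900835)(1 − 0.884498) = 0.9885

0.9885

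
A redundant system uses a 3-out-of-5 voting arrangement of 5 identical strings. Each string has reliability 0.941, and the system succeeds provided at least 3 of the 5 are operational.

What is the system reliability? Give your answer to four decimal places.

0.9981

R = Σ_{i=3}^{5} C(5,i) p^i (1−p)^{5−i} with p = 0.941
C(5,3)·0.941^3·0.059^2 = 0.029005
C(5,4)·0.941^4·0.059^1 = 0.231303
C(5,5)·0.941^5·0.059^0 = 0.737816
Sum = 0.9981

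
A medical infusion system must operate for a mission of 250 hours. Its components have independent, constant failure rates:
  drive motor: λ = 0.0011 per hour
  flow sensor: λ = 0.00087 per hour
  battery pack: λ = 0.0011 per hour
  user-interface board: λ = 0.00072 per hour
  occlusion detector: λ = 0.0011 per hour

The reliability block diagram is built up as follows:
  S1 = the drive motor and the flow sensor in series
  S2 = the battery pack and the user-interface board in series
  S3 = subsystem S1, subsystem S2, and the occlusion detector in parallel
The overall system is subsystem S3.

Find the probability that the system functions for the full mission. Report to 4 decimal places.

R(drive motor) = exp(−0.0011 × 250) = 0.759572
R(flow sensor) = exp(−0.00087 × 250) = 0.804528
R(battery pack) = exp(−0.0011 × 250) = 0.759572
R(user-interface board) = exp(−0.00072 × 250) = 0.835270
R(occlusion detector) = exp(−0.0011 × 250) = 0.759572
Series (drive motor and flow sensor): 0.759572 × 0.804528 = 0.611097
Series (battery pack and user-interface board): 0.759572 × 0.835270 = 0.634448
Parallel ([0.611097], [0.634448], and occlusion detector): 1 − (1 − 0.611097)(1 − 0.634448)(1 − 0.759572) = 0.9658

0.9658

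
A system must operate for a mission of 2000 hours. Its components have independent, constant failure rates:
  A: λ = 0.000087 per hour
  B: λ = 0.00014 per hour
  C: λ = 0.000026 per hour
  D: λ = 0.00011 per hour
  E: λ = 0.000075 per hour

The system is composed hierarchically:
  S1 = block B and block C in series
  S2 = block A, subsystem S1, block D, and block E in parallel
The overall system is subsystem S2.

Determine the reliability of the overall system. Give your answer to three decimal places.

R(A) = exp(−0.000087 × 2000) = 0.84030
R(B) = exp(−0.00014 × 2000) = 0.75578
R(C) = exp(−0.000026 × 2000) = 0.94933
R(D) = exp(−0.00011 × 2000) = 0.80252
R(E) = exp(−0.000075 × 2000) = 0.86071
Series (B and C): 0.75578 × 0.94933 = 0.71748
Parallel (A, [0.71748], D, and E): 1 − (1 − 0.84030)(1 − 0.71748)(1 − 0.80252)(1 − 0.86071) = 0.999

0.999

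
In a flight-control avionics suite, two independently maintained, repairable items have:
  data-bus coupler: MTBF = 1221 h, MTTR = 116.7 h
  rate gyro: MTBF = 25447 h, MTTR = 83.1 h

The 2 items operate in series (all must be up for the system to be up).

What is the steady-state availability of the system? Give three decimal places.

A(data-bus coupler) = MTBF/(MTBF+MTTR) = 1221/(1221+116.7) = 0.912761
A(rate gyro) = MTBF/(MTBF+MTTR) = 25447/(25447+83.1) = 0.996745
Series availability: 0.912761 × 0.996745 = 0.910

0.910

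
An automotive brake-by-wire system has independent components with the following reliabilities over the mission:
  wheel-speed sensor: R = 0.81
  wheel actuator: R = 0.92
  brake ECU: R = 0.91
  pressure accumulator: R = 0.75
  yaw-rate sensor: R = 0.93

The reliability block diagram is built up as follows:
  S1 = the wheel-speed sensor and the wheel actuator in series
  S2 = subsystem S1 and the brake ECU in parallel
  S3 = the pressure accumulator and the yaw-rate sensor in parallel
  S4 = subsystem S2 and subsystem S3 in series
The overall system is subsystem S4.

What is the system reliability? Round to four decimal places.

0.9600

Series (wheel-speed sensor and wheel actuator): 0.810000 × 0.920000 = 0.745200
Parallel ([0.745200] and brake ECU): 1 − (1 − 0.745200)(1 − 0.910000) = 0.977068
Parallel (pressure accumulator and yaw-rate sensor): 1 − (1 − 0.750000)(1 − 0.930000) = 0.982500
Series ([0.977068] and [0.982500]): 0.977068 × 0.982500 = 0.9600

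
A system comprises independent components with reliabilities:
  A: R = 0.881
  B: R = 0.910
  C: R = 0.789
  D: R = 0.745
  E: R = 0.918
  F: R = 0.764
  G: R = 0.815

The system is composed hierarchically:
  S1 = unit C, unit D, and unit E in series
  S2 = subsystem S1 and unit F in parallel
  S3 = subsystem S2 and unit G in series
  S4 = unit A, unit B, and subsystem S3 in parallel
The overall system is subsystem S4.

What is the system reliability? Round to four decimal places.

0.9971

Series (C, D, and E): 0.789000 × 0.745000 × 0.918000 = 0.539605
Parallel ([0.539605] and F): 1 − (1 − 0.539605)(1 − 0.764000) = 0.891347
Series ([0.891347] and G): 0.891347 × 0.815000 = 0.726448
Parallel (A, B, and [0.726448]): 1 − (1 − 0.881000)(1 − 0.910000)(1 − 0.726448) = 0.9971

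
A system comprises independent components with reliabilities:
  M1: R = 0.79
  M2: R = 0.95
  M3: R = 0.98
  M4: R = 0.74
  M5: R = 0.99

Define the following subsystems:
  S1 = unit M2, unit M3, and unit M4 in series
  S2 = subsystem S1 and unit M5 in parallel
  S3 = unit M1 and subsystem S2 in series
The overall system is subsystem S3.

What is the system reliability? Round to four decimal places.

Series (M2, M3, and M4): 0.950000 × 0.980000 × 0.740000 = 0.688940
Parallel ([0.688940] and M5): 1 − (1 − 0.688940)(1 − 0.990000) = 0.996889
Series (M1 and [0.996889]): 0.790000 × 0.996889 = 0.7875

0.7875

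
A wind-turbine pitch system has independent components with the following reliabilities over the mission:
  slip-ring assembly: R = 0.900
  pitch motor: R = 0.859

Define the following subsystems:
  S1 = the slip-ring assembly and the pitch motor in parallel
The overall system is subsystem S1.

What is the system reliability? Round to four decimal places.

0.9859

Parallel (slip-ring assembly and pitch motor): 1 − (1 − 0.900000)(1 − 0.859000) = 0.9859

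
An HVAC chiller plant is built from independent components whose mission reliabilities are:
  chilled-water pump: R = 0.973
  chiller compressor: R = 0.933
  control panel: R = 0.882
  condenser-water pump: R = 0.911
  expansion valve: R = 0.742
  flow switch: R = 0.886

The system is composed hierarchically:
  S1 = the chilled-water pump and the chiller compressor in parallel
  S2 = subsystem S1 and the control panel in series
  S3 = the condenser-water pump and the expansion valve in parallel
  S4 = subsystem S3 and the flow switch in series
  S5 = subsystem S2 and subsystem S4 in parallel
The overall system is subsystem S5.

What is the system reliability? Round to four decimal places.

Parallel (chilled-water pump and chiller compressor): 1 − (1 − 0.973000)(1 − 0.933000) = 0.998191
Series ([0.998191] and control panel): 0.998191 × 0.882000 = 0.880404
Parallel (condenser-water pump and expansion valve): 1 − (1 − 0.911000)(1 − 0.742000) = 0.977038
Series ([0.977038] and flow switch): 0.977038 × 0.886000 = 0.865656
Parallel ([0.880404] and [0.865656]): 1 − (1 − 0.880404)(1 − 0.865656) = 0.9839

0.9839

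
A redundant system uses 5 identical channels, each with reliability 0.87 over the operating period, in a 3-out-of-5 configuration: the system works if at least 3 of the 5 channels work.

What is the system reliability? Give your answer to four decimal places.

0.9821

R = Σ_{i=3}^{5} C(5,i) p^i (1−p)^{5−i} with p = 0.87
C(5,3)·0.87^3·0.13^2 = 0.111287
C(5,4)·0.87^4·0.13^1 = 0.372383
C(5,5)·0.87^5·0.13^0 = 0.498421
Sum = 0.9821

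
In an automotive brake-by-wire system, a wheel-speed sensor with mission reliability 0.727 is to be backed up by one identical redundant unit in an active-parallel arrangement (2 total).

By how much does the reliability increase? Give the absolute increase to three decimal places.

R_before = 0.727
R_after = 1 − (1 − 0.727)^2 = 0.925
ΔR = 0.925 − 0.727 = 0.198

0.198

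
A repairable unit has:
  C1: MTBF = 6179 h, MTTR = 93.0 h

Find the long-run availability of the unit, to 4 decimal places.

0.9852

A(C1) = MTBF/(MTBF+MTTR) = 6179/(6179+93.0) = 0.9852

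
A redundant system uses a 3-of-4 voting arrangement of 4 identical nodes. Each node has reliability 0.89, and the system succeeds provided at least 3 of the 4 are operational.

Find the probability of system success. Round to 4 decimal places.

0.9376

R = Σ_{i=3}^{4} C(4,i) p^i (1−p)^{4−i} with p = 0.89
C(4,3)·0.89^3·0.11^1 = 0.310186
C(4,4)·0.89^4·0.11^0 = 0.627422
Sum = 0.9376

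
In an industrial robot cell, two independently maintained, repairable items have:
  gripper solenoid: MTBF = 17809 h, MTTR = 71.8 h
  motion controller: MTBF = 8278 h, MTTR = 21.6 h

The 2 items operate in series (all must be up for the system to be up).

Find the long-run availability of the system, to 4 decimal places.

A(gripper solenoid) = MTBF/(MTBF+MTTR) = 17809/(17809+71.8) = 0.995985
A(motion controller) = MTBF/(MTBF+MTTR) = 8278/(8278+21.6) = 0.997397
Series availability: 0.995985 × 0.997397 = 0.9934

0.9934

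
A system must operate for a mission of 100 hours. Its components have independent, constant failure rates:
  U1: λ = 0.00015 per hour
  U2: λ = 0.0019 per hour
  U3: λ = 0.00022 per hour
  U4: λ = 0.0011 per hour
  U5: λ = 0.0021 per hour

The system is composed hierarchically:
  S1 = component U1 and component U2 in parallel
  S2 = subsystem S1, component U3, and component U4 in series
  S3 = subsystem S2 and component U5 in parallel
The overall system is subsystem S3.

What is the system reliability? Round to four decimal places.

R(U1) = exp(−0.00015 × 100) = 0.985112
R(U2) = exp(−0.0019 × 100) = 0.826959
R(U3) = exp(−0.00022 × 100) = 0.978240
R(U4) = exp(−0.0011 × 100) = 0.895834
R(U5) = exp(−0.0021 × 100) = 0.810584
Parallel (U1 and U2): 1 − (1 − 0.985112)(1 − 0.826959) = 0.997424
Series ([0.997424], U3, and U4): 0.997424 × 0.978240 × 0.895834 = 0.874083
Parallel ([0.874083] and U5): 1 − (1 − 0.874083)(1 − 0.810584) = 0.9761

0.9761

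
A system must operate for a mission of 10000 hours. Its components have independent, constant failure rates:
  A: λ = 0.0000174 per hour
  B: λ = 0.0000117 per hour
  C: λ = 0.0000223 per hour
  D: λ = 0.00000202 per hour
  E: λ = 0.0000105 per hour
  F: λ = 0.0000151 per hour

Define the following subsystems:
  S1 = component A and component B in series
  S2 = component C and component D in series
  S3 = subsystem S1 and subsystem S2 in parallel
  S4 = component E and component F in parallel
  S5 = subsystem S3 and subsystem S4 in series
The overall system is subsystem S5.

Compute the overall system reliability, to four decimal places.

R(A) = exp(−0.0000174 × 10000) = 0.840297
R(B) = exp(−0.0000117 × 10000) = 0.889585
R(C) = exp(−0.0000223 × 10000) = 0.800115
R(D) = exp(−0.00000202 × 10000) = 0.980003
R(E) = exp(−0.0000105 × 10000) = 0.900325
R(F) = exp(−0.0000151 × 10000) = 0.859848
Series (A and B): 0.840297 × 0.889585 = 0.747516
Series (C and D): 0.800115 × 0.980003 = 0.784115
Parallel ([0.747516] and [0.784115]): 1 − (1 − 0.747516)(1 − 0.784115) = 0.945492
Parallel (E and F): 1 − (1 − 0.900325)(1 − 0.859848) = 0.986030
Series ([0.945492] and [0.986030]): 0.945492 × 0.986030 = 0.9323

0.9323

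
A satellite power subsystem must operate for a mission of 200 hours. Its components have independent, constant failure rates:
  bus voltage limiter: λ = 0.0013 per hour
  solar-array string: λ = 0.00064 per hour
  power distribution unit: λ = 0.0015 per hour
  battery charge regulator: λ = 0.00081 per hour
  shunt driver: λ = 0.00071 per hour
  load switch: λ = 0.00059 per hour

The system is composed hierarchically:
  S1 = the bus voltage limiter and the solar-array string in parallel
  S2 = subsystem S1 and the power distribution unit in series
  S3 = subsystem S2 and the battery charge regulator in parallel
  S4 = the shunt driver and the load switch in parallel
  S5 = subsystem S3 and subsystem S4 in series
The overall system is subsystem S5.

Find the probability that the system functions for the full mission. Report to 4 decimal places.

0.9441

R(bus voltage limiter) = exp(−0.0013 × 200) = 0.771052
R(solar-array string) = exp(−0.00064 × 200) = 0.879853
R(power distribution unit) = exp(−0.0015 × 200) = 0.740818
R(battery charge regulator) = exp(−0.00081 × 200) = 0.850441
R(shunt driver) = exp(−0.00071 × 200) = 0.867621
R(load switch) = exp(−0.00059 × 200) = 0.888696
Parallel (bus voltage limiter and solar-array string): 1 − (1 − 0.771052)(1 − 0.879853) = 0.972493
Series ([0.972493] and power distribution unit): 0.972493 × 0.740818 = 0.720440
Parallel ([0.720440] and battery charge regulator): 1 − (1 − 0.720440)(1 − 0.850441) = 0.958189
Parallel (shunt driver and load switch): 1 − (1 − 0.867621)(1 − 0.888696) = 0.985266
Series ([0.958189] and [0.985266]): 0.958189 × 0.985266 = 0.9441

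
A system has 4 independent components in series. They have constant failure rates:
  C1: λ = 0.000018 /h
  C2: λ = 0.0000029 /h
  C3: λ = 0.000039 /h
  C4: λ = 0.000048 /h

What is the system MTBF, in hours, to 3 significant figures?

9270

Series of exponential components: λ_sys = Σ λ_i
λ_sys = 0.000018 + 0.0000029 + 0.000039 + 0.000048 = 1.0790e-04 /h
MTBF = 1 / λ_sys = 9270 h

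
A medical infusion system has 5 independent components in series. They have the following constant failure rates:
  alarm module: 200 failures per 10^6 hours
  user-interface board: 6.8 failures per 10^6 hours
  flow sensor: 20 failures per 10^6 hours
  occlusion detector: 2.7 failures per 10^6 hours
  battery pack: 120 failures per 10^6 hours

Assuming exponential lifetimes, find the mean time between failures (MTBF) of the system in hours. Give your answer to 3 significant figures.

2860

Series of exponential components: λ_sys = Σ λ_i
λ_sys = 0.00020 + 0.0000068 + 0.000020 + 0.0000027 + 0.00012 = 3.4950e-04 /h
MTBF = 1 / λ_sys = 2860 h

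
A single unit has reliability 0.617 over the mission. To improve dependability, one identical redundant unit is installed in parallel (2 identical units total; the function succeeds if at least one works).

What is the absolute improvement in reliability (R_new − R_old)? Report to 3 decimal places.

0.236

R_before = 0.617
R_after = 1 − (1 − 0.617)^2 = 0.853
ΔR = 0.853 − 0.617 = 0.236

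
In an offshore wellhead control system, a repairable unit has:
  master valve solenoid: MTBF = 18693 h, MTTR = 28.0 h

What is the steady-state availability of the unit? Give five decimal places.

0.99850

A(master valve solenoid) = MTBF/(MTBF+MTTR) = 18693/(18693+28.0) = 0.99850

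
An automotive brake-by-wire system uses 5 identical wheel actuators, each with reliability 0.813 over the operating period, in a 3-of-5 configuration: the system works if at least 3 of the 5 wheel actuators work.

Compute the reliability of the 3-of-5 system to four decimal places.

R = Σ_{i=3}^{5} C(5,i) p^i (1−p)^{5−i} with p = 0.813
C(5,3)·0.813^3·0.187^2 = 0.187912
C(5,4)·0.813^4·0.187^1 = 0.408483
C(5,5)·0.813^5·0.187^0 = 0.355183
Sum = 0.9516

0.9516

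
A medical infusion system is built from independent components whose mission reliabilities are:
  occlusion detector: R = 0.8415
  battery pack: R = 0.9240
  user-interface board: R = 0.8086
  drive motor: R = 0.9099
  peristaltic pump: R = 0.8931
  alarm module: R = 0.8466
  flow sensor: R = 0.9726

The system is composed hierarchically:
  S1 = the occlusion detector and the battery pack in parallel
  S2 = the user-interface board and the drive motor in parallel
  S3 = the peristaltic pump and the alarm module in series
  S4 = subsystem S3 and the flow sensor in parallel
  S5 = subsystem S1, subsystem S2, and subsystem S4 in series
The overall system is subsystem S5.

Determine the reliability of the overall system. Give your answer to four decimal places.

Parallel (occlusion detector and battery pack): 1 − (1 − 0.841500)(1 − 0.924000) = 0.987954
Parallel (user-interface board and drive motor): 1 − (1 − 0.808600)(1 − 0.909900) = 0.982755
Series (peristaltic pump and alarm module): 0.893100 × 0.846600 = 0.756098
Parallel ([0.756098] and flow sensor): 1 − (1 − 0.756098)(1 − 0.972600) = 0.993317
Series ([0.987954], [0.982755], and [0.993317]): 0.987954 × 0.982755 × 0.993317 = 0.9644

0.9644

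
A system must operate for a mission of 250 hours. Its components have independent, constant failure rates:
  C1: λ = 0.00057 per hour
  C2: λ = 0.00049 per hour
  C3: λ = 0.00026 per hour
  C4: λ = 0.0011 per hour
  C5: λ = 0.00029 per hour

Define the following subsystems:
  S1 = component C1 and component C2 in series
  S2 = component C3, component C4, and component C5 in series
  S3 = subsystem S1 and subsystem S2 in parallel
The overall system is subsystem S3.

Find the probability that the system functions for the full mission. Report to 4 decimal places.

0.9213

R(C1) = exp(−0.00057 × 250) = 0.867188
R(C2) = exp(−0.00049 × 250) = 0.884706
R(C3) = exp(−0.00026 × 250) = 0.937067
R(C4) = exp(−0.0011 × 250) = 0.759572
R(C5) = exp(−0.00029 × 250) = 0.930066
Series (C1 and C2): 0.867188 × 0.884706 = 0.767206
Series (C3, C4, and C5): 0.937067 × 0.759572 × 0.930066 = 0.661993
Parallel ([0.767206] and [0.661993]): 1 − (1 − 0.767206)(1 − 0.661993) = 0.9213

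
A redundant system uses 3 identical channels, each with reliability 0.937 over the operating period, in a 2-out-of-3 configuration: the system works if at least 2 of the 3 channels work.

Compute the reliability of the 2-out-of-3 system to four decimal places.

0.9886

R = Σ_{i=2}^{3} C(3,i) p^i (1−p)^{3−i} with p = 0.937
C(3,2)·0.937^2·0.063^1 = 0.165936
C(3,3)·0.937^3·0.063^0 = 0.822657
Sum = 0.9886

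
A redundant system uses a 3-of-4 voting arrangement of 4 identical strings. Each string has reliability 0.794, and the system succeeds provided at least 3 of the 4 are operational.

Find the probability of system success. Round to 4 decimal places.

R = Σ_{i=3}^{4} C(4,i) p^i (1−p)^{4−i} with p = 0.794
C(4,3)·0.794^3·0.206^1 = 0.412467
C(4,4)·0.794^4·0.206^0 = 0.397450
Sum = 0.8099

0.8099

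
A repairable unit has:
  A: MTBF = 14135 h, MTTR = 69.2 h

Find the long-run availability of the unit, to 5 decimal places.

0.99513

A(A) = MTBF/(MTBF+MTTR) = 14135/(14135+69.2) = 0.99513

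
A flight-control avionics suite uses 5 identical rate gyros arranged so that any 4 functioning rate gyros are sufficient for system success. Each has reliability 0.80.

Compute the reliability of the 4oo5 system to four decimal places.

0.7373

R = Σ_{i=4}^{5} C(5,i) p^i (1−p)^{5−i} with p = 0.80
C(5,4)·0.80^4·0.20^1 = 0.409600
C(5,5)·0.80^5·0.20^0 = 0.327680
Sum = 0.7373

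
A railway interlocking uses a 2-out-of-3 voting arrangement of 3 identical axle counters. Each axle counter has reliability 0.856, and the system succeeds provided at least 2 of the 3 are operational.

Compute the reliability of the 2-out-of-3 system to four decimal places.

0.9438

R = Σ_{i=2}^{3} C(3,i) p^i (1−p)^{3−i} with p = 0.856
C(3,2)·0.856^2·0.144^1 = 0.316542
C(3,3)·0.856^3·0.144^0 = 0.627222
Sum = 0.9438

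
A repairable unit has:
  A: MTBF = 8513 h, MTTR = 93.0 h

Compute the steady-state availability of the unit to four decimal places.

A(A) = MTBF/(MTBF+MTTR) = 8513/(8513+93.0) = 0.9892

0.9892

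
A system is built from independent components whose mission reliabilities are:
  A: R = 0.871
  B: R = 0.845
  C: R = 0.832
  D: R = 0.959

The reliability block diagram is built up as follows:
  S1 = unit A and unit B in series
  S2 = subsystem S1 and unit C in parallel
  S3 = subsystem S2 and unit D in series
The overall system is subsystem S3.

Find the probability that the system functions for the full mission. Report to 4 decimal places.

Series (A and B): 0.871000 × 0.845000 = 0.735995
Parallel ([0.735995] and C): 1 − (1 − 0.735995)(1 − 0.832000) = 0.955647
Series ([0.955647] and D): 0.955647 × 0.959000 = 0.9165

0.9165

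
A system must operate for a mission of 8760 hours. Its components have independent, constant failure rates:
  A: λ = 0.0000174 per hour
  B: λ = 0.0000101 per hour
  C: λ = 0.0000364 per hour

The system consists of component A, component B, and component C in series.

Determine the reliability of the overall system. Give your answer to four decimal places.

0.5713

R(A) = exp(−0.0000174 × 8760) = 0.858624
R(B) = exp(−0.0000101 × 8760) = 0.915325
R(C) = exp(−0.0000364 × 8760) = 0.726974
Series (A, B, and C): 0.858624 × 0.915325 × 0.726974 = 0.5713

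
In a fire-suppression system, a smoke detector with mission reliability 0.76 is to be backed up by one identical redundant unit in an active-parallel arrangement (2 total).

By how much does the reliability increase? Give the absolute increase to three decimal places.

R_before = 0.76
R_after = 1 − (1 − 0.76)^2 = 0.942
ΔR = 0.942 − 0.76 = 0.182

0.182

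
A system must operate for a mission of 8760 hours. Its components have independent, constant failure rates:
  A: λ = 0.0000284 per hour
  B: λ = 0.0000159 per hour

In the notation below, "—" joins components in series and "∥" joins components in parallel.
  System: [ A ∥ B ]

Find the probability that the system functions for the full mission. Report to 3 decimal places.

R(A) = exp(−0.0000284 × 8760) = 0.77975
R(B) = exp(−0.0000159 × 8760) = 0.86998
Parallel (A and B): 1 − (1 − 0.77975)(1 − 0.86998) = 0.971

0.971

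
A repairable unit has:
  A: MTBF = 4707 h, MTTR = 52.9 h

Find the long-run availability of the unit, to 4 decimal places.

0.9889

A(A) = MTBF/(MTBF+MTTR) = 4707/(4707+52.9) = 0.9889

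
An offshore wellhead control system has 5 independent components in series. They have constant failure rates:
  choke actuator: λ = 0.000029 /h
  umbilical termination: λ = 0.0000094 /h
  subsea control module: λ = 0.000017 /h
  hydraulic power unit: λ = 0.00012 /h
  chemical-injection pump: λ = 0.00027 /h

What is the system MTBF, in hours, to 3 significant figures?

2250

Series of exponential components: λ_sys = Σ λ_i
λ_sys = 0.000029 + 0.0000094 + 0.000017 + 0.00012 + 0.00027 = 4.4540e-04 /h
MTBF = 1 / λ_sys = 2250 h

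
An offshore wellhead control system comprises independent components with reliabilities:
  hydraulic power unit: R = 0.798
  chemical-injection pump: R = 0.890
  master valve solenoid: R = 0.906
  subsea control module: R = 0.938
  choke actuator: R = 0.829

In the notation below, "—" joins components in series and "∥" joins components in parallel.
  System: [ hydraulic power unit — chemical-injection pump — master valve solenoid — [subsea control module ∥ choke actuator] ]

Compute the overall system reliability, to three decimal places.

0.637

Parallel (subsea control module and choke actuator): 1 − (1 − 0.93800)(1 − 0.82900) = 0.98940
Series (hydraulic power unit, chemical-injection pump, master valve solenoid, and [0.98940]): 0.79800 × 0.89000 × 0.90600 × 0.98940 = 0.637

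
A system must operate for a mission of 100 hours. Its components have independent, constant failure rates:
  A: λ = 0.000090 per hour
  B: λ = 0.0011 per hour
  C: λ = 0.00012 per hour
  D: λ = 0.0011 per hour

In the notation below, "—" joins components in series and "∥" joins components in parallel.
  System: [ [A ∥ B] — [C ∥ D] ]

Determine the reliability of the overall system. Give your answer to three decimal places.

0.998

R(A) = exp(−0.000090 × 100) = 0.99104
R(B) = exp(−0.0011 × 100) = 0.89583
R(C) = exp(−0.00012 × 100) = 0.98807
R(D) = exp(−0.0011 × 100) = 0.89583
Parallel (A and B): 1 − (1 − 0.99104)(1 − 0.89583) = 0.99907
Parallel (C and D): 1 − (1 − 0.98807)(1 − 0.89583) = 0.99876
Series ([0.99907] and [0.99876]): 0.99907 × 0.99876 = 0.998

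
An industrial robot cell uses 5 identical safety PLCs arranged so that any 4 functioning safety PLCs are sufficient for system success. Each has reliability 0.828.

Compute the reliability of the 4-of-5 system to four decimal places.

R = Σ_{i=4}^{5} C(5,i) p^i (1−p)^{5−i} with p = 0.828
C(5,4)·0.828^4·0.172^1 = 0.404222
C(5,5)·0.828^5·0.172^0 = 0.389181
Sum = 0.7934

0.7934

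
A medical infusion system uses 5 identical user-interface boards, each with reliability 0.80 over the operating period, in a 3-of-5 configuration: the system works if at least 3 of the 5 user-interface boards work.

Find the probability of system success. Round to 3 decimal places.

0.942

R = Σ_{i=3}^{5} C(5,i) p^i (1−p)^{5−i} with p = 0.80
C(5,3)·0.80^3·0.20^2 = 0.20480
C(5,4)·0.80^4·0.20^1 = 0.40960
C(5,5)·0.80^5·0.20^0 = 0.32768
Sum = 0.942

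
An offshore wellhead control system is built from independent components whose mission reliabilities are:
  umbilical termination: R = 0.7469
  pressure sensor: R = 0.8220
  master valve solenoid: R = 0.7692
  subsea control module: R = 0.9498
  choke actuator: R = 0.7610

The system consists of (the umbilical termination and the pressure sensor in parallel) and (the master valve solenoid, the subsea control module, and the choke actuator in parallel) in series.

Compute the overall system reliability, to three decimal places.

0.952

Parallel (umbilical termination and pressure sensor): 1 − (1 − 0.74690)(1 − 0.82200) = 0.95495
Parallel (master valve solenoid, subsea control module, and choke actuator): 1 − (1 − 0.76920)(1 − 0.94980)(1 − 0.76100) = 0.99723
Series ([0.95495] and [0.99723]): 0.95495 × 0.99723 = 0.952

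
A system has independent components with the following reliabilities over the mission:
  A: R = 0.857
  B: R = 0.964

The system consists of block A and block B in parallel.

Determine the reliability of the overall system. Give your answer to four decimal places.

0.9949

Parallel (A and B): 1 − (1 − 0.857000)(1 − 0.964000) = 0.9949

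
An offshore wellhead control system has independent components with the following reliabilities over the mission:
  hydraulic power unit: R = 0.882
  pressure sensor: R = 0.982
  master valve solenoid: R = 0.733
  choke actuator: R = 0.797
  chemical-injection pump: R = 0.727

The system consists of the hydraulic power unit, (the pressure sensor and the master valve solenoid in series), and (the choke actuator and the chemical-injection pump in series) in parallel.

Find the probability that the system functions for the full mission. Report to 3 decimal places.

Series (pressure sensor and master valve solenoid): 0.98200 × 0.73300 = 0.71981
Series (choke actuator and chemical-injection pump): 0.79700 × 0.72700 = 0.57942
Parallel (hydraulic power unit, [0.71981], and [0.57942]): 1 − (1 − 0.88200)(1 − 0.71981)(1 − 0.57942) = 0.986

0.986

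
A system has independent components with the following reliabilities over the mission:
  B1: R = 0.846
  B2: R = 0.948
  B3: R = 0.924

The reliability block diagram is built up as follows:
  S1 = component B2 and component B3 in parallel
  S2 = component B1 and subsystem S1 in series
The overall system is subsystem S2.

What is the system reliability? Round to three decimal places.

0.843

Parallel (B2 and B3): 1 − (1 − 0.94800)(1 − 0.92400) = 0.99605
Series (B1 and [0.99605]): 0.84600 × 0.99605 = 0.843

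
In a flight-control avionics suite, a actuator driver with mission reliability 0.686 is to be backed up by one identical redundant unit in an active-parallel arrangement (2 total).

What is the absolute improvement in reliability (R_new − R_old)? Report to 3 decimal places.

0.215

R_before = 0.686
R_after = 1 − (1 − 0.686)^2 = 0.901
ΔR = 0.901 − 0.686 = 0.215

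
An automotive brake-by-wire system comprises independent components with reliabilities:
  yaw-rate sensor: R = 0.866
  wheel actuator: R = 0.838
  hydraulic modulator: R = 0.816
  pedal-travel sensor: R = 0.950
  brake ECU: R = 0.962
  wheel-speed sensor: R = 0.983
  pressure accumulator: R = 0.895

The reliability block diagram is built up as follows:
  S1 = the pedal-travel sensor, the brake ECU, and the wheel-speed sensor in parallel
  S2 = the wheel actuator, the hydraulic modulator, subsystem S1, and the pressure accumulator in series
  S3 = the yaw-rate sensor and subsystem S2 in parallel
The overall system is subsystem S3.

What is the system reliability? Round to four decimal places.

0.9480

Parallel (pedal-travel sensor, brake ECU, and wheel-speed sensor): 1 − (1 − 0.950000)(1 − 0.962000)(1 − 0.983000) = 0.999968
Series (wheel actuator, hydraulic modulator, [0.999968], and pressure accumulator): 0.838000 × 0.816000 × 0.999968 × 0.895000 = 0.611989
Parallel (yaw-rate sensor and [0.611989]): 1 − (1 − 0.866000)(1 − 0.611989) = 0.9480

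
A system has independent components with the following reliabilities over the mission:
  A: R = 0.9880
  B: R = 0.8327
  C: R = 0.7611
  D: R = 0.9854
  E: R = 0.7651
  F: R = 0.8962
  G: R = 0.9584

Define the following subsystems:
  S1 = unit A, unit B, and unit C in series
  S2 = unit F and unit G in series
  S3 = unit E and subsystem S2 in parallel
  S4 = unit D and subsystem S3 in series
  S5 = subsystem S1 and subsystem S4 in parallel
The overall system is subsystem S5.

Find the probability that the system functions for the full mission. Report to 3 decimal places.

0.982

Series (A, B, and C): 0.98800 × 0.83270 × 0.76110 = 0.62616
Series (F and G): 0.89620 × 0.95840 = 0.85892
Parallel (E and [0.85892]): 1 − (1 − 0.76510)(1 − 0.85892) = 0.96686
Series (D and [0.96686]): 0.98540 × 0.96686 = 0.95274
Parallel ([0.62616] and [0.95274]): 1 − (1 − 0.62616)(1 − 0.95274) = 0.982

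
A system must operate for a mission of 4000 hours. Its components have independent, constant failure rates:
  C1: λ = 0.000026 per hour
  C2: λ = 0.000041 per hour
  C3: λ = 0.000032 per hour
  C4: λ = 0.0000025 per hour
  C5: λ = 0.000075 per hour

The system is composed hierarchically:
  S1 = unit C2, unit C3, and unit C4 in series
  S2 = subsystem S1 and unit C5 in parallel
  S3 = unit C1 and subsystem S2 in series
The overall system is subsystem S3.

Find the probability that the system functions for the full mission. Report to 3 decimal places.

R(C1) = exp(−0.000026 × 4000) = 0.90123
R(C2) = exp(−0.000041 × 4000) = 0.84874
R(C3) = exp(−0.000032 × 4000) = 0.87985
R(C4) = exp(−0.0000025 × 4000) = 0.99005
R(C5) = exp(−0.000075 × 4000) = 0.74082
Series (C2, C3, and C4): 0.84874 × 0.87985 × 0.99005 = 0.73933
Parallel ([0.73933] and C5): 1 − (1 − 0.73933)(1 − 0.74082) = 0.93244
Series (C1 and [0.93244]): 0.90123 × 0.93244 = 0.840

0.840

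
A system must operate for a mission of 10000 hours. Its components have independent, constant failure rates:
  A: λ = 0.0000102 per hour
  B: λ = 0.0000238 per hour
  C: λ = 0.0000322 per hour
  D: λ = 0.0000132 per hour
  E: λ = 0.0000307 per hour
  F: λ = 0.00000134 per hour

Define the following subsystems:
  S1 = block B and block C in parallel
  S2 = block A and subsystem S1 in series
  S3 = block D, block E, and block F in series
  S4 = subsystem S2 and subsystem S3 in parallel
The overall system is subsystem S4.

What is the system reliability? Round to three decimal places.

0.946

R(A) = exp(−0.0000102 × 10000) = 0.90303
R(B) = exp(−0.0000238 × 10000) = 0.78820
R(C) = exp(−0.0000322 × 10000) = 0.72470
R(D) = exp(−0.0000132 × 10000) = 0.87634
R(E) = exp(−0.0000307 × 10000) = 0.73565
R(F) = exp(−0.00000134 × 10000) = 0.98669
Parallel (B and C): 1 − (1 − 0.78820)(1 − 0.72470) = 0.94169
Series (A and [0.94169]): 0.90303 × 0.94169 = 0.85037
Series (D, E, and F): 0.87634 × 0.73565 × 0.98669 = 0.63610
Parallel ([0.85037] and [0.63610]): 1 − (1 − 0.85037)(1 − 0.63610) = 0.946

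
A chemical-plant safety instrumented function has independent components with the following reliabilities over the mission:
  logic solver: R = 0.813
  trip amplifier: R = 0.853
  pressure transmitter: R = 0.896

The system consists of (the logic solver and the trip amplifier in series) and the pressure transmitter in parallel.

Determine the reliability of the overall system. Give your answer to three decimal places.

0.968

Series (logic solver and trip amplifier): 0.81300 × 0.85300 = 0.69349
Parallel ([0.69349] and pressure transmitter): 1 − (1 − 0.69349)(1 − 0.89600) = 0.968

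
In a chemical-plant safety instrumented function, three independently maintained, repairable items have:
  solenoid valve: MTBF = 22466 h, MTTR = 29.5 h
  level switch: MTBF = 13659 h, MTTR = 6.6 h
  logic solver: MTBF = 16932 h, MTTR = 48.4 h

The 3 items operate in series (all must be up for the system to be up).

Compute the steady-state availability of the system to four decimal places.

A(solenoid valve) = MTBF/(MTBF+MTTR) = 22466/(22466+29.5) = 0.998689
A(level switch) = MTBF/(MTBF+MTTR) = 13659/(13659+6.6) = 0.999517
A(logic solver) = MTBF/(MTBF+MTTR) = 16932/(16932+48.4) = 0.997150
Series availability: 0.998689 × 0.999517 × 0.997150 = 0.9954

0.9954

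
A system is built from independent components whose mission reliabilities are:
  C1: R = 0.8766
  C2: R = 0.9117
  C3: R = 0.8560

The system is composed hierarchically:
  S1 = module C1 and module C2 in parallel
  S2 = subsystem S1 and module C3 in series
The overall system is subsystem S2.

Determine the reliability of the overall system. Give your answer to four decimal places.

0.8467

Parallel (C1 and C2): 1 − (1 − 0.876600)(1 − 0.911700) = 0.989104
Series ([0.989104] and C3): 0.989104 × 0.856000 = 0.8467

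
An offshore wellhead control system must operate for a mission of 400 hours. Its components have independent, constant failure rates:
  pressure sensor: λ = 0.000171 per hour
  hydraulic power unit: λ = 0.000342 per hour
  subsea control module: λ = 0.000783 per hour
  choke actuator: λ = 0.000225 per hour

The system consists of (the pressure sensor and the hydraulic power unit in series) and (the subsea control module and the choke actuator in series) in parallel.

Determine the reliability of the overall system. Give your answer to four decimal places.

R(pressure sensor) = exp(−0.000171 × 400) = 0.933887
R(hydraulic power unit) = exp(−0.000342 × 400) = 0.872145
R(subsea control module) = exp(−0.000783 × 400) = 0.731104
R(choke actuator) = exp(−0.000225 × 400) = 0.913931
Series (pressure sensor and hydraulic power unit): 0.933887 × 0.872145 = 0.814485
Series (subsea control module and choke actuator): 0.731104 × 0.913931 = 0.668179
Parallel ([0.814485] and [0.668179]): 1 − (1 − 0.814485)(1 − 0.668179) = 0.9384

0.9384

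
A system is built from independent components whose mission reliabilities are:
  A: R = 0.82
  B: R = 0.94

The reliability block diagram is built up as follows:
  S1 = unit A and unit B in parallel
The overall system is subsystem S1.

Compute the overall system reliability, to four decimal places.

Parallel (A and B): 1 − (1 − 0.820000)(1 − 0.940000) = 0.9892

0.9892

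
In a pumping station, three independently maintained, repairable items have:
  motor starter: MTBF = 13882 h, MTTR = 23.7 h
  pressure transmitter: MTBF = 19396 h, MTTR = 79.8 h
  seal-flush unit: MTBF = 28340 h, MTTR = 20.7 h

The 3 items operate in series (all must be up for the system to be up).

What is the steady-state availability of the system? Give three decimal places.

0.993

A(motor starter) = MTBF/(MTBF+MTTR) = 13882/(13882+23.7) = 0.998296
A(pressure transmitter) = MTBF/(MTBF+MTTR) = 19396/(19396+79.8) = 0.995903
A(seal-flush unit) = MTBF/(MTBF+MTTR) = 28340/(28340+20.7) = 0.999270
Series availability: 0.998296 × 0.995903 × 0.999270 = 0.993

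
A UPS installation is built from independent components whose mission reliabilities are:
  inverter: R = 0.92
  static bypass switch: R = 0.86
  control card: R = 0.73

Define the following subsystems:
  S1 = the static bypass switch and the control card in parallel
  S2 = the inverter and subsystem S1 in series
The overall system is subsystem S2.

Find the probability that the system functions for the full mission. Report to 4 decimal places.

Parallel (static bypass switch and control card): 1 − (1 − 0.860000)(1 − 0.730000) = 0.962200
Series (inverter and [0.962200]): 0.920000 × 0.962200 = 0.8852

0.8852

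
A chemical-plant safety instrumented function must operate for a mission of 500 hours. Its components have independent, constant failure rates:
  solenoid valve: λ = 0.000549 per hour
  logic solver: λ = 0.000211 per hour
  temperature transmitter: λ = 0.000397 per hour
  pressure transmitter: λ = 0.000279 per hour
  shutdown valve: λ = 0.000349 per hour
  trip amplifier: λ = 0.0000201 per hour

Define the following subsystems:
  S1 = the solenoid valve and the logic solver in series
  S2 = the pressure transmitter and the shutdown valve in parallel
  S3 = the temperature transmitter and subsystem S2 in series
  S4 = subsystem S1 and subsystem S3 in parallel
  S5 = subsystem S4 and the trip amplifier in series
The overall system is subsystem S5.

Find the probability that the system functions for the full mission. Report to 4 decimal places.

0.9283

R(solenoid valve) = exp(−0.000549 × 500) = 0.759952
R(logic solver) = exp(−0.000211 × 500) = 0.899874
R(temperature transmitter) = exp(−0.000397 × 500) = 0.819960
R(pressure transmitter) = exp(−0.000279 × 500) = 0.869793
R(shutdown valve) = exp(−0.000349 × 500) = 0.839877
R(trip amplifier) = exp(−0.0000201 × 500) = 0.990000
Series (solenoid valve and logic solver): 0.759952 × 0.899874 = 0.683861
Parallel (pressure transmitter and shutdown valve): 1 − (1 − 0.869793)(1 − 0.839877) = 0.979151
Series (temperature transmitter and [0.979151]): 0.819960 × 0.979151 = 0.802865
Parallel ([0.683861] and [0.802865]): 1 − (1 − 0.683861)(1 − 0.802865) = 0.937678
Series ([0.937678] and trip amplifier): 0.937678 × 0.990000 = 0.9283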